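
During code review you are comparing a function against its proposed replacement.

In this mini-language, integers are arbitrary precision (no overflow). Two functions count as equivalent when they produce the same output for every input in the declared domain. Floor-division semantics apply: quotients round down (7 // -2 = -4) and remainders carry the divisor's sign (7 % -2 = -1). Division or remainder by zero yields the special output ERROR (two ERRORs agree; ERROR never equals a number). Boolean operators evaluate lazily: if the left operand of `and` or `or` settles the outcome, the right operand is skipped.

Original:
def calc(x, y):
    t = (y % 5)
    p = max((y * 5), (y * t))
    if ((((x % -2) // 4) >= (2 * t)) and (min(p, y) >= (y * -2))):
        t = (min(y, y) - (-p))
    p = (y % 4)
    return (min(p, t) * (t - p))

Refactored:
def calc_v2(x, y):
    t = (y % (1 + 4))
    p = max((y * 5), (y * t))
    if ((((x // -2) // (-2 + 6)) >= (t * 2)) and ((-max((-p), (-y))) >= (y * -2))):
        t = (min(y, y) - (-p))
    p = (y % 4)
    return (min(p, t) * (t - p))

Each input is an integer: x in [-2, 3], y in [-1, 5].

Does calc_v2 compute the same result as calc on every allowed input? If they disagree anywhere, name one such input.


There is a counterexample at x=-1, y=5: 0 on one side, 29 on the other.
calc: t = 0; p = 25; ((((x % -2) // 4) >= (2 * t)) and (min(p, y) >= (y * -2))) -> false; p = 1; return 0
calc_v2: t = 0; p = 25; ((((x // -2) // (-2 + 6)) >= (t * 2)) and ((-max((-p), (-y))) >= (y * -2))) -> true; t = 30; p = 1; return 29
verdict: not equivalent; witness: x=-1, y=5


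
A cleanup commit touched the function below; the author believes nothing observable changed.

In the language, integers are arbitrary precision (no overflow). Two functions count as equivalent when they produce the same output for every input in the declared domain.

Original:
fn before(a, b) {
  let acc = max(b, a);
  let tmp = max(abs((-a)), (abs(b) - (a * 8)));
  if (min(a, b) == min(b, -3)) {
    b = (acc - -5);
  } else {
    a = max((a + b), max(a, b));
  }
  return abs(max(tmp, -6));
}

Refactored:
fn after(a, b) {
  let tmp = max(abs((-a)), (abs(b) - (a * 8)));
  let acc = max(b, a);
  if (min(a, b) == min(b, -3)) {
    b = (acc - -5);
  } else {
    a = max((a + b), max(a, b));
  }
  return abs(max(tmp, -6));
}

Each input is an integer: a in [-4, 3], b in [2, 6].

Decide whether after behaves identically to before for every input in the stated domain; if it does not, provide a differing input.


This is a faithful refactor — same computation, different form, but the computed results match everywhere.
Tracing a=3, b=2: before: acc=3, then tmp=3, then (min(a, b) == min(b, -3)) is false, then a=5, then returns 3 | after: tmp=3, then acc=3, then (min(a, b) == min(b, -3)) is false, then a=5, then returns 3 — matching result 3.
An exhaustive pass over the 40 declared inputs shows identical outputs.
verdict: equivalent


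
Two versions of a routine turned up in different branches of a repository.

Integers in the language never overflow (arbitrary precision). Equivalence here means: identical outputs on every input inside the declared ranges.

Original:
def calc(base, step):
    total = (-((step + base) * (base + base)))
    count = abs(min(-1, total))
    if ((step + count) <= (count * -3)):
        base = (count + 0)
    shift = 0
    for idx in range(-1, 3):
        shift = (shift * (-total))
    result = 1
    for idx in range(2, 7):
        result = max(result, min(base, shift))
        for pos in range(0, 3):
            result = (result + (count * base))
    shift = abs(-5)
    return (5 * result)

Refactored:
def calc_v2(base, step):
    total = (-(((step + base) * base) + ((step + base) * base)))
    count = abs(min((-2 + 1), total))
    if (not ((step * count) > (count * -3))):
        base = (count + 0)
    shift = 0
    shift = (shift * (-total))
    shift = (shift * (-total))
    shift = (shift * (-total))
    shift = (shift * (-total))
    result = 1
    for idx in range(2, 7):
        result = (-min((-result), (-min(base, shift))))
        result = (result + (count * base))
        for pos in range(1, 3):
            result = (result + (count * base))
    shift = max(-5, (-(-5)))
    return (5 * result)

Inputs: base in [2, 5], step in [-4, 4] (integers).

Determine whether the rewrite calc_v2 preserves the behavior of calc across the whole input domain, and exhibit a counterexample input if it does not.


The rewrite breaks on base=2, step=-3, where the results are 155 and 80.
calc: total := 4 | count := 1 | ((step + count) <= (count * -3)): false | shift := 0 | iter idx=-1: | shift := 0 | iter idx=0: | shift := 0 | iter idx=1: | shift := 0 | iter idx=2: | shift := 0 | result := 1 | iter idx=2: | result := 1 | iter pos=0: | result := 3 | iter pos=1: | result := 5 | iter pos=2: | result := 7 | iter idx=3: | result := 7 | iter pos=0: | result := 9 | iter pos=1: | result := 11 | iter pos=2: | result := 13 | iter idx=4: | result := 13 | iter pos=0: | result := 15 | iter pos=1: | result := 17 | iter pos=2: | result := 19 | iter idx=5: | result := 19 | iter pos=0: | result := 21 | iter pos=1: | result := 23 | iter pos=2: | result := 25 | iter idx=6: | result := 25 | iter pos=0: | result := 27 | iter pos=1: | result := 29 | iter pos=2: | result := 31 | shift := 5 | result 155
calc_v2: total := 4 | count := 1 | (not ((step * count) > (count * -3))): true | base := 1 | shift := 0 | shift := 0 | shift := 0 | shift := 0 | shift := 0 | result := 1 | iter idx=2: | result := 1 | result := 2 | iter pos=1: | result := 3 | iter pos=2: | result := 4 | iter idx=3: | result := 4 | result := 5 | iter pos=1: | result := 6 | iter pos=2: | result := 7 | iter idx=4: | result := 7 | result := 8 | iter pos=1: | result := 9 | iter pos=2: | result := 10 | iter idx=5: | result := 10 | result := 11 | iter pos=1: | result := 12 | iter pos=2: | result := 13 | iter idx=6: | result := 13 | result := 14 | iter pos=1: | result := 15 | iter pos=2: | result := 16 | shift := 5 | result 80
verdict: not equivalent; witness: base=2, step=-3


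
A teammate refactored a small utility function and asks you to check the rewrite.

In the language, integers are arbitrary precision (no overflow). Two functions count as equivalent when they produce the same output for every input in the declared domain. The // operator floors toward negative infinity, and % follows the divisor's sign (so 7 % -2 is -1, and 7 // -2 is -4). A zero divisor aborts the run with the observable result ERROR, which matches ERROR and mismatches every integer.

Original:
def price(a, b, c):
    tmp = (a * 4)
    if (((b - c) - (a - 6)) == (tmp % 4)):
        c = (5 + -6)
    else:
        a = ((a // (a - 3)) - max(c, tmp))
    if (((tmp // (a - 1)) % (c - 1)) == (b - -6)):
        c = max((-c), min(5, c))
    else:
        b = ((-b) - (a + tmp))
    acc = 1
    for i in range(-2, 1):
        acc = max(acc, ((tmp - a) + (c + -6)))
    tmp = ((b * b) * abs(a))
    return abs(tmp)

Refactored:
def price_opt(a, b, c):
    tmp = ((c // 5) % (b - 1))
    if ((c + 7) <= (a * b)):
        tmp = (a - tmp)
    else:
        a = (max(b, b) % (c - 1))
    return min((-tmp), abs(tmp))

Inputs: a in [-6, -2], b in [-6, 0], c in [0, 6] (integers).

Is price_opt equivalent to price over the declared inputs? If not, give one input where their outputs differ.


The rewrite breaks on a=-6, b=-6, c=0, where the results are 0 and 6.
price: tmp = -24; (((b - c) - (a - 6)) == (tmp % 4)) -> false; a = 0; (((tmp // (a - 1)) % (c - 1)) == (b - -6)) -> true; c = 0; acc = 1; [i=-2]; acc = 1; [i=-1]; acc = 1; [i=0]; acc = 1; tmp = 0; return 0
price_opt: tmp = 0; ((c + 7) <= (a * b)) -> true; tmp = -6; return 6
verdict: not equivalent; witness: a=-6, b=-6, c=0


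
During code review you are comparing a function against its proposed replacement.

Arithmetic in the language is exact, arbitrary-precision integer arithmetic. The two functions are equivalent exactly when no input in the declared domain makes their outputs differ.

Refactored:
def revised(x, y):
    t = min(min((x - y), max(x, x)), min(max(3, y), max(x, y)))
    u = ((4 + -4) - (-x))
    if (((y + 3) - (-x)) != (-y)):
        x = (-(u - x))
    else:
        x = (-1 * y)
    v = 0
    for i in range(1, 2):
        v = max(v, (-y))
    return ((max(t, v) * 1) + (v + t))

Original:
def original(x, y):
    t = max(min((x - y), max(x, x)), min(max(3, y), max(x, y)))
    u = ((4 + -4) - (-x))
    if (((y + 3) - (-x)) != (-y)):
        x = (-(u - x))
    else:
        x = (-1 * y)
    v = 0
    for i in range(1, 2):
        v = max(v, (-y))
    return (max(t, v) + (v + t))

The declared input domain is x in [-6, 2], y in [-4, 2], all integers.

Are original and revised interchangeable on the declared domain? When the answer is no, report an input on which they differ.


There is a counterexample at x=-6, y=-4: 4 on one side, 2 on the other.
original: t = -4; u = -6; (((y + 3) - (-x)) != (-y)) -> true; x = 0; v = 0; [i=1]; v = 4; return 4
revised: t = -6; u = -6; (((y + 3) - (-x)) != (-y)) -> true; x = 0; v = 0; [i=1]; v = 4; return 2
verdict: not equivalent; witness: x=-6, y=-4


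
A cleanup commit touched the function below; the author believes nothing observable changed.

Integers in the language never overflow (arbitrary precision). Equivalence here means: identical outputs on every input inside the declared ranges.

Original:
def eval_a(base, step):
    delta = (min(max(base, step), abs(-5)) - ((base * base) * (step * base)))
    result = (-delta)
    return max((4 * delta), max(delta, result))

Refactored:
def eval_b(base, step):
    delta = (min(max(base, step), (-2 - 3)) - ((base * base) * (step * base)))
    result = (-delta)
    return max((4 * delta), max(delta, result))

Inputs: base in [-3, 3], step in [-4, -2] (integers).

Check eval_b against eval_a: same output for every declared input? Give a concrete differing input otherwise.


Run the pair on base=-3, step=-4.
eval_a: delta becomes -111; next result becomes 111; next final value 111
eval_b: delta becomes -113; next result becomes 113; next final value 113
111 against 113: the behavior changed.
verdict: not equivalent; witness: base=-3, step=-4


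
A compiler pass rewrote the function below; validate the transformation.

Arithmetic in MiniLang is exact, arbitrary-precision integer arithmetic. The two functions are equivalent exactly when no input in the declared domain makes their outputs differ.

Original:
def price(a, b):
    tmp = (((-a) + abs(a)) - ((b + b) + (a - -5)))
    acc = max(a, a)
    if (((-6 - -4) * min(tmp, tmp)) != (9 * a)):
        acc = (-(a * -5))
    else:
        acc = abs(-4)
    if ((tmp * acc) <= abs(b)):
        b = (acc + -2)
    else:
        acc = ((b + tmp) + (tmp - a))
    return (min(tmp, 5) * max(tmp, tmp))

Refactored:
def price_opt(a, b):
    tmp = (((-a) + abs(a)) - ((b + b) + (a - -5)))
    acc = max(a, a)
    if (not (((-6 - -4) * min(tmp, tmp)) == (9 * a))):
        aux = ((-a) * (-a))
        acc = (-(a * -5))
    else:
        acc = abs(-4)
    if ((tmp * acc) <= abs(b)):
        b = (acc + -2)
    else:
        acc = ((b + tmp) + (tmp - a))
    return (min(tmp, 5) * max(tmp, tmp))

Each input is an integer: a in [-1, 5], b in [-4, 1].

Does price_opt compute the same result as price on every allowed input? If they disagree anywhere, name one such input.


Behavior is preserved: although local variable names differ, plus arithmetic usage differs, plus boolean connective usage differs, plus comparison usage differs, plus statement counts differ, the outputs never diverge.
Tracing a=1, b=-1: price: tmp becomes -4; next acc becomes 1; next (((-6 - -4) * min(tmp, tmp)) != (9 * a)) evaluates to true; next acc becomes 5; next ((tmp * acc) <= abs(b)) evaluates to true; next b becomes 3; next final value 16 | price_opt: tmp becomes -4; next acc becomes 1; next (not (((-6 - -4) * min(tmp, tmp)) == (9 * a))) evaluates to true; next aux becomes 1; next acc becomes 5; next ((tmp * acc) <= abs(b)) evaluates to true; next b becomes 3; next final value 16 — matching result 16.
Every one of the 42 inputs gives matching results.
verdict: equivalent


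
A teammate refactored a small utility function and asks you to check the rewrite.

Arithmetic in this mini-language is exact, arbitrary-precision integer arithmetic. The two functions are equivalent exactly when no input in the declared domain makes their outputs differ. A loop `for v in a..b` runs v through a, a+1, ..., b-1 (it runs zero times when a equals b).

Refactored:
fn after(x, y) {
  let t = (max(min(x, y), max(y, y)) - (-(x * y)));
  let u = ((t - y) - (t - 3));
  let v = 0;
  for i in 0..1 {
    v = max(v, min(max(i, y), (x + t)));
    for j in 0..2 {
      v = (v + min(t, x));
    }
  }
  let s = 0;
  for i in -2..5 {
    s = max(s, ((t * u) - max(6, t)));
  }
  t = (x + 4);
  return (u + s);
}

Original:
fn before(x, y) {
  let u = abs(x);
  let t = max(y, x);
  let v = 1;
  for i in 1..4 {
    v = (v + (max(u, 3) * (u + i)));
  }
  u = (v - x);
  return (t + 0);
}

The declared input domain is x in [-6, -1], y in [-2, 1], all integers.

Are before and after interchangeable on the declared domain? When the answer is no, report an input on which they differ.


Run the pair on x=-6, y=-2.
before: u=6, then t=-2, then v=1, then (i=1), then v=43, then (i=2), then v=91, then (i=3), then v=145, then u=151, then returns -2
after: t=10, then u=5, then v=0, then (i=0), then v=0, then (j=0), then v=-6, then (j=1), then v=-12, then s=0, then (i=-2), then s=40, then (i=-1), then s=40, then (i=0), then s=40, then (i=1), then s=40, then (i=2), then s=40, then (i=3), then s=40, then (i=4), then s=40, then t=-2, then returns 45
-2 vs 45 — the two versions disagree here.
verdict: not equivalent; witness: x=-6, y=-2


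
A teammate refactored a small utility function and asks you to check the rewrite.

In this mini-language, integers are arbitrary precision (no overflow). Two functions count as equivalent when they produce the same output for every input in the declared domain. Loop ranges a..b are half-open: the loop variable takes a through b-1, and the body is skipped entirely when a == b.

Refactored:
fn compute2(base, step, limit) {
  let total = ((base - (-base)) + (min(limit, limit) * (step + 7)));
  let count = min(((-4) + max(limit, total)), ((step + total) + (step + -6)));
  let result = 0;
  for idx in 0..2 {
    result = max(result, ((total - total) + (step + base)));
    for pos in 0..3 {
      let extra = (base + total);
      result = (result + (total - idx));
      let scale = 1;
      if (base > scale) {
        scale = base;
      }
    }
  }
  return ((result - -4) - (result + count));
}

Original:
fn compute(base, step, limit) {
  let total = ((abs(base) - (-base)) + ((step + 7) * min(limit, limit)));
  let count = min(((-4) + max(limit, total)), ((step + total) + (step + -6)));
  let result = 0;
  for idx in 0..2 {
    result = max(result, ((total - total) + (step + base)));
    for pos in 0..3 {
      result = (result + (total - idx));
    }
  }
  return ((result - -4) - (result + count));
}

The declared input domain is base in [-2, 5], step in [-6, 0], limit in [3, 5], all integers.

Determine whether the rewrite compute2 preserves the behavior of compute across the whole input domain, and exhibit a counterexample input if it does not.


At base=-2, step=-6, limit=3: compute gives 19, compute2 gives 23.
verdict: not equivalent; witness: base=-2, step=-6, limit=3


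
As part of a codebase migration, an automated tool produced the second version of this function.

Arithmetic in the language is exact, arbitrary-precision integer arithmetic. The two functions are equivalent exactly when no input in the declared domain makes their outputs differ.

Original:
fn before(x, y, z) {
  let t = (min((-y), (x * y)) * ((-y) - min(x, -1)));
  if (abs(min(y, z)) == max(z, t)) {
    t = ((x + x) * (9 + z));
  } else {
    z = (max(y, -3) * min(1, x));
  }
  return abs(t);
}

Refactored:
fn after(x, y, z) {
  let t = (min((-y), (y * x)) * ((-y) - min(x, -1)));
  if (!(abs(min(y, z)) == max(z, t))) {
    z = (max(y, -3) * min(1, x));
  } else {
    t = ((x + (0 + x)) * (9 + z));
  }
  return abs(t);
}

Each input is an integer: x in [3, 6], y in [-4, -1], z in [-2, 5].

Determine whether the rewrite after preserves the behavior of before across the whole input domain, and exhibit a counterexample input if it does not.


Comparing the listings, the differences include: arithmetic usage differs; constant usage differs; boolean connective usage differs.
As a probe, take x=3, y=-4, z=4: before runs t becomes -60; next (abs(min(y, z)) == max(z, t)) evaluates to true; next t becomes 78; next final value 78; after runs t becomes -60; next (!(abs(min(y, z)) == max(z, t))) evaluates to false; next t becomes 78; next final value 78; both end at 78.
An exhaustive pass over the 128 declared inputs shows identical outputs.
verdict: equivalent


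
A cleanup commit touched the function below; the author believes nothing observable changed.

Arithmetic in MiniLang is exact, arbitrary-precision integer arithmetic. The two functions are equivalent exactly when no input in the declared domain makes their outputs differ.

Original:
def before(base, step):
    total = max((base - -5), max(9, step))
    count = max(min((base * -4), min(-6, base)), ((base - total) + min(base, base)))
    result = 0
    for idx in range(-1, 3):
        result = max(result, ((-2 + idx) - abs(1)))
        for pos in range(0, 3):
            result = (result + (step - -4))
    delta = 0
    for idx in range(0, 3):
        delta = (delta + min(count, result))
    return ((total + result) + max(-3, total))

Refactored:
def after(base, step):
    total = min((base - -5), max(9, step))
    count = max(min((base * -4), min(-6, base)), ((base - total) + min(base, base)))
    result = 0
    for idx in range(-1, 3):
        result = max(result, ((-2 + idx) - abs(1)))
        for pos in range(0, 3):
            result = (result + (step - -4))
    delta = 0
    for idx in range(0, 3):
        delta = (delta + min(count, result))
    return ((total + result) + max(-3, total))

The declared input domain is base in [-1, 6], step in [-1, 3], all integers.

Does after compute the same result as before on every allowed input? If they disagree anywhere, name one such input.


There is a counterexample at base=-1, step=-1: 54 on one side, 44 on the other.
before: total = 9; count = -6; result = 0; [idx=-1]; result = 0; [pos=0]; result = 3; [pos=1]; result = 6; [pos=2]; result = 9; [idx=0]; result = 9; [pos=0]; result = 12; [pos=1]; result = 15; [pos=2]; result = 18; [idx=1]; result = 18; [pos=0]; result = 21; [pos=1]; result = 24; [pos=2]; result = 27; [idx=2]; result = 27; [pos=0]; result = 30; [pos=1]; result = 33; [pos=2]; result = 36; delta = 0; [idx=0]; delta = -6; [idx=1]; delta = -12; [idx=2]; delta = -18; return 54
after: total = 4; count = -6; result = 0; [idx=-1]; result = 0; [pos=0]; result = 3; [pos=1]; result = 6; [pos=2]; result = 9; [idx=0]; result = 9; [pos=0]; result = 12; [pos=1]; result = 15; [pos=2]; result = 18; [idx=1]; result = 18; [pos=0]; result = 21; [pos=1]; result = 24; [pos=2]; result = 27; [idx=2]; result = 27; [pos=0]; result = 30; [pos=1]; result = 33; [pos=2]; result = 36; delta = 0; [idx=0]; delta = -6; [idx=1]; delta = -12; [idx=2]; delta = -18; return 44
verdict: not equivalent; witness: base=-1, step=-1


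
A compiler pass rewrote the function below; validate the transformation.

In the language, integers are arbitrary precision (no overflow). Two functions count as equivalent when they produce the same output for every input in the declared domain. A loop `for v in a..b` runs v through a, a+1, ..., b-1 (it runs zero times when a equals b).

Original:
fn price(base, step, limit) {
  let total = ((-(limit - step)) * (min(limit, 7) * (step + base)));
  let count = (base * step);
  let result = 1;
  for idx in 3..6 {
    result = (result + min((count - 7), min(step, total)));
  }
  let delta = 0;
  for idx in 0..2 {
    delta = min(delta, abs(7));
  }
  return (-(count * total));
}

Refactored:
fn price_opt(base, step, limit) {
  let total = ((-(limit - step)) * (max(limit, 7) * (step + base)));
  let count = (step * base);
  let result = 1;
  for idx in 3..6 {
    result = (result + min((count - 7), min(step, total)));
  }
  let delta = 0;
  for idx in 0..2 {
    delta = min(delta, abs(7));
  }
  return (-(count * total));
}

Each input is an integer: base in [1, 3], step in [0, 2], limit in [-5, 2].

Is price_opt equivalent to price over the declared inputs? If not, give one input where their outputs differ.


At base=1, step=1, limit=-5: price gives 60, price_opt gives -84.
verdict: not equivalent; witness: base=1, step=1, limit=-5


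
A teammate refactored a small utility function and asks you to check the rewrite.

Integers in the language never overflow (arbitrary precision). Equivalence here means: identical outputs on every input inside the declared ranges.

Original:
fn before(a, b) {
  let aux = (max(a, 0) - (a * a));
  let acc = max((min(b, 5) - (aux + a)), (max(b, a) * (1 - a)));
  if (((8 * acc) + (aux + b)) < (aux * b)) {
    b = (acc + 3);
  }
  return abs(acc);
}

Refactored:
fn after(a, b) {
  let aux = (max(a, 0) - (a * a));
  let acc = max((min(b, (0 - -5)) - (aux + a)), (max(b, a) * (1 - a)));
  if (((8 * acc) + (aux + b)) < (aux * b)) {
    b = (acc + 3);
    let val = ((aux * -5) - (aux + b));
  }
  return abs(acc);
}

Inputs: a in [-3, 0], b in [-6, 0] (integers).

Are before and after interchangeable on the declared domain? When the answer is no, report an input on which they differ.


Comparing the listings, the differences include: local variable names differ, arithmetic usage differs, statement counts differ, constant usage differs.
As a probe, take a=0, b=-2: before runs aux becomes 0; next acc becomes 0; next (((8 * acc) + (aux + b)) < (aux * b)) evaluates to true; next b becomes 3; next final value 0; after runs aux becomes 0; next acc becomes 0; next (((8 * acc) + (aux + b)) < (aux * b)) evaluates to true; next b becomes 3; next val becomes -3; next final value 0; both end at 0.
Across all 28 domain points the two functions coincide.
verdict: equivalent


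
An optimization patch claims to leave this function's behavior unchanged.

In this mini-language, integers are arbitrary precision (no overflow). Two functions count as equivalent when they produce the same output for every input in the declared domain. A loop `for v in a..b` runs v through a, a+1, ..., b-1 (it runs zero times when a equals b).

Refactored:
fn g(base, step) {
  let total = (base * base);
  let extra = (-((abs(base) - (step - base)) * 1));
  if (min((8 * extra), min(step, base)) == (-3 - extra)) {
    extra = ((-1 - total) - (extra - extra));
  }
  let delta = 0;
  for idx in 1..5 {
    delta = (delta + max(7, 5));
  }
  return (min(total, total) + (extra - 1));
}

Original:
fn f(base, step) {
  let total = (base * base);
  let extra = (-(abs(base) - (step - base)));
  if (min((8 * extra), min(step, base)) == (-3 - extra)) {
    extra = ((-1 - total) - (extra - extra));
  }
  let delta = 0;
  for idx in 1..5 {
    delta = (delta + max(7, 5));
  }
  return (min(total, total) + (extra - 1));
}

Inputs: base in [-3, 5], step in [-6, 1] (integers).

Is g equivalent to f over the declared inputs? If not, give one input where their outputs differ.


This is a faithful refactor — constant usage differs; also arithmetic usage differs, but the computed results match everywhere.
One worked example (base=1, step=-5) — f: total = 1; extra = -7; (min((8 * extra), min(step, base)) == (-3 - extra)) -> false; delta = 0; [idx=1]; delta = 7; [idx=2]; delta = 14; [idx=3]; delta = 21; [idx=4]; delta = 28; return -7; g: total = 1; extra = -7; (min((8 * extra), min(step, base)) == (-3 - extra)) -> false; delta = 0; [idx=1]; delta = 7; [idx=2]; delta = 14; [idx=3]; delta = 21; [idx=4]; delta = 28; return -7; agreement on -7.
Sweeping the whole domain (72 inputs) finds no disagreement.
verdict: equivalent


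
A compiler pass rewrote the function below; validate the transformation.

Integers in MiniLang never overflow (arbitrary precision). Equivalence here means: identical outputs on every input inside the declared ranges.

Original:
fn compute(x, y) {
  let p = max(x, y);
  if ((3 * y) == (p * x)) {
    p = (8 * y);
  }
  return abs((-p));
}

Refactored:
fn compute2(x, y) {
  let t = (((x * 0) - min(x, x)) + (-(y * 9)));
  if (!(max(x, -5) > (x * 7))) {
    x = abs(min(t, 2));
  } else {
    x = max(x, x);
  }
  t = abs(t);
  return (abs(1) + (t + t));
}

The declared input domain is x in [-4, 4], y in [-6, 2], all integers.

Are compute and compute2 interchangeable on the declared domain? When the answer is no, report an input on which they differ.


x=-4, y=-6 yields 4 from compute but 117 from compute2.
verdict: not equivalent; witness: x=-4, y=-6


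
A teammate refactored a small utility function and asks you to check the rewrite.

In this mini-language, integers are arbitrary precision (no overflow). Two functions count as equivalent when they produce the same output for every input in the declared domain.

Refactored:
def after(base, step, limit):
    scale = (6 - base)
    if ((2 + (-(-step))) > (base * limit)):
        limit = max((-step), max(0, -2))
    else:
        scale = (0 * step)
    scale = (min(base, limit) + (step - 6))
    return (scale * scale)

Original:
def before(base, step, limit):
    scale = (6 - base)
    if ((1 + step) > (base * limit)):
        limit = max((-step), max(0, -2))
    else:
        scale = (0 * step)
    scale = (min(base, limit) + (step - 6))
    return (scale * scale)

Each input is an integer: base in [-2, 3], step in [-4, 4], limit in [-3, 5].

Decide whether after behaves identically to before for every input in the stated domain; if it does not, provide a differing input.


Input base=-1, step=1, limit=-2: 49 from before versus 36 from after.
verdict: not equivalent; witness: base=-1, step=1, limit=-2


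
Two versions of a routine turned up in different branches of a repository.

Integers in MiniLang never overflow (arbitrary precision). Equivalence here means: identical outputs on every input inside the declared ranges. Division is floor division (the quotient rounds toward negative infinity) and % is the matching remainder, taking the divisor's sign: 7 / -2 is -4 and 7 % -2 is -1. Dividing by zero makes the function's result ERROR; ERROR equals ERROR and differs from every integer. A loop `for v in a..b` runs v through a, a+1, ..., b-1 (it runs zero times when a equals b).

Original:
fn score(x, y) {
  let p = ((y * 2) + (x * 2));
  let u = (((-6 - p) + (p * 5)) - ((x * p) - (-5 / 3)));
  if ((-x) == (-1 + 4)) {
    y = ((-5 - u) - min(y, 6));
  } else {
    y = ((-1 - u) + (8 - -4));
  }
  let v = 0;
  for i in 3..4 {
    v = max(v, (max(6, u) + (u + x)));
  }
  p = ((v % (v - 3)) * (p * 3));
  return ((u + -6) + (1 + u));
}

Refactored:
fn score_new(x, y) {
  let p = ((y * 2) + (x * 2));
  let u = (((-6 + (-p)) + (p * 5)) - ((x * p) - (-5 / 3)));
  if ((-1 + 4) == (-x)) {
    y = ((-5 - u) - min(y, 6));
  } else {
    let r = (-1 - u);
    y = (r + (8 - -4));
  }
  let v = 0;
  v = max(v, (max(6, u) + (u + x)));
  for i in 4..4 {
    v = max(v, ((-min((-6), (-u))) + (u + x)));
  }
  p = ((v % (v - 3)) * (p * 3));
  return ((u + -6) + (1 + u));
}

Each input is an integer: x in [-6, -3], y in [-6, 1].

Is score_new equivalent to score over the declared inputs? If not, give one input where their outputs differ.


Behavior is preserved: although loop structure differs, plus local variable names differ, plus constant usage differs, plus min/max/abs usage differs, plus arithmetic usage differs, plus statement counts differ, the outputs never diverge.
As a probe, take x=-4, y=-4: score runs p := -16 | u := -136 | ((-x) == (-1 + 4)): false | y := 147 | v := 0 | iter i=3: | v := 0 | p := 0 | result -277; score_new runs p := -16 | u := -136 | ((-1 + 4) == (-x)): false | r := 135 | y := 147 | v := 0 | v := 0 | loop over i: empty range | p := 0 | result -277; both end at -277.
An exhaustive pass over the 32 declared inputs shows identical outputs.
verdict: equivalent


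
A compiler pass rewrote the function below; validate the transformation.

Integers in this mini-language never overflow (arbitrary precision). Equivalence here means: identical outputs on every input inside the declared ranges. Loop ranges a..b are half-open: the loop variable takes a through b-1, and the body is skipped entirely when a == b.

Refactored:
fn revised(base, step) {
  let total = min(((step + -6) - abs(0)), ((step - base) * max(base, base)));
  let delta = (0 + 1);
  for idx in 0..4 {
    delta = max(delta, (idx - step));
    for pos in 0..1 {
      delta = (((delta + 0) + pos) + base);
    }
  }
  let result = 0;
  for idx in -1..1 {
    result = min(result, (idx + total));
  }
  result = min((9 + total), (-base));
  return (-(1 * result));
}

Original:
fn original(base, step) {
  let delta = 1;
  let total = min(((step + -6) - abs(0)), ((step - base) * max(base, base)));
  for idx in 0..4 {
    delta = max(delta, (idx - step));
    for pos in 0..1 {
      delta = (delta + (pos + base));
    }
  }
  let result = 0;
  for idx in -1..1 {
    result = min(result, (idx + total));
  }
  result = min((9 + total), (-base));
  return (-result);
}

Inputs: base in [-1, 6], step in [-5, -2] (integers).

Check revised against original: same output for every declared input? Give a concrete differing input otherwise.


The two are interchangeable: constant usage differs; also arithmetic usage differs, and every declared input agrees.
Spot check at base=6, step=-5 — original: delta = 1; total = -66; [idx=0]; delta = 5; [pos=0]; delta = 11; [idx=1]; delta = 11; [pos=0]; delta = 17; [idx=2]; delta = 17; [pos=0]; delta = 23; [idx=3]; delta = 23; [pos=0]; delta = 29; result = 0; [idx=-1]; result = -67; [idx=0]; result = -67; result = -57; return 57. revised: total = -66; delta = 1; [idx=0]; delta = 5; [pos=0]; delta = 11; [idx=1]; delta = 11; [pos=0]; delta = 17; [idx=2]; delta = 17; [pos=0]; delta = 23; [idx=3]; delta = 23; [pos=0]; delta = 29; result = 0; [idx=-1]; result = -67; [idx=0]; result = -67; result = -57; return 57. Both give 57.
Every one of the 32 inputs gives matching results.
verdict: equivalent


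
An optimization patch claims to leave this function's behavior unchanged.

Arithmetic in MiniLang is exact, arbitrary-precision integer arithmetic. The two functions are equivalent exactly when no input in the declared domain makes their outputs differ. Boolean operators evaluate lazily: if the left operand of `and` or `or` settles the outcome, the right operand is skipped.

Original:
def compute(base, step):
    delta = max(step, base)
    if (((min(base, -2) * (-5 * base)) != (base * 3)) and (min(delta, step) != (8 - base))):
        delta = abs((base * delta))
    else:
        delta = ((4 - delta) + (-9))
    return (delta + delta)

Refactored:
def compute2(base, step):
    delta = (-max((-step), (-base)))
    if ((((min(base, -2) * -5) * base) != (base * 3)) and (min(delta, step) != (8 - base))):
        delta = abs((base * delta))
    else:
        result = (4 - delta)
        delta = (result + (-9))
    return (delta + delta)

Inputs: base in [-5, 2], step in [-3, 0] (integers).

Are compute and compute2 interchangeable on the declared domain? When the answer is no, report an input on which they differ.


Run the pair on base=-5, step=-3.
compute: delta becomes -3; next (((min(base, -2) * (-5 * base)) != (base * 3)) and (min(delta, step) != (8 - base))) evaluates to true; next delta becomes 15; next final value 30
compute2: delta becomes -5; next ((((min(base, -2) * -5) * base) != (base * 3)) and (min(delta, step) != (8 - base))) evaluates to true; next delta becomes 25; next final value 50
30 against 50: the behavior changed.
verdict: not equivalent; witness: base=-5, step=-3


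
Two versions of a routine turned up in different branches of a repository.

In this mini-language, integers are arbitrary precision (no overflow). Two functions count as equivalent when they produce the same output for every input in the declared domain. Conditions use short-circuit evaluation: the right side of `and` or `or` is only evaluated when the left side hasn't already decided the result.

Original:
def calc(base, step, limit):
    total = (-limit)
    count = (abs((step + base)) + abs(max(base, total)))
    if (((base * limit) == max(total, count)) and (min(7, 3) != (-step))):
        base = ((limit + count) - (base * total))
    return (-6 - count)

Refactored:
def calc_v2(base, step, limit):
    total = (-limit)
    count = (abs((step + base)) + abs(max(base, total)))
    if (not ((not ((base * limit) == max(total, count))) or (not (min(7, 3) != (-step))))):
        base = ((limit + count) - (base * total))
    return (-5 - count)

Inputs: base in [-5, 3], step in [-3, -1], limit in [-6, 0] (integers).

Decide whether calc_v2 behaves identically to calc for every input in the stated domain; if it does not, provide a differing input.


There is a counterexample at base=-5, step=-3, limit=-6: -20 on one side, -19 on the other.
calc: total=6, then count=14, then (((base * limit) == max(total, count)) and (min(7, 3) != (-step))) is false, then returns -20
calc_v2: total=6, then count=14, then (not ((not ((base * limit) == max(total, count))) or (not (min(7, 3) != (-step))))) is false, then returns -19
verdict: not equivalent; witness: base=-5, step=-3, limit=-6


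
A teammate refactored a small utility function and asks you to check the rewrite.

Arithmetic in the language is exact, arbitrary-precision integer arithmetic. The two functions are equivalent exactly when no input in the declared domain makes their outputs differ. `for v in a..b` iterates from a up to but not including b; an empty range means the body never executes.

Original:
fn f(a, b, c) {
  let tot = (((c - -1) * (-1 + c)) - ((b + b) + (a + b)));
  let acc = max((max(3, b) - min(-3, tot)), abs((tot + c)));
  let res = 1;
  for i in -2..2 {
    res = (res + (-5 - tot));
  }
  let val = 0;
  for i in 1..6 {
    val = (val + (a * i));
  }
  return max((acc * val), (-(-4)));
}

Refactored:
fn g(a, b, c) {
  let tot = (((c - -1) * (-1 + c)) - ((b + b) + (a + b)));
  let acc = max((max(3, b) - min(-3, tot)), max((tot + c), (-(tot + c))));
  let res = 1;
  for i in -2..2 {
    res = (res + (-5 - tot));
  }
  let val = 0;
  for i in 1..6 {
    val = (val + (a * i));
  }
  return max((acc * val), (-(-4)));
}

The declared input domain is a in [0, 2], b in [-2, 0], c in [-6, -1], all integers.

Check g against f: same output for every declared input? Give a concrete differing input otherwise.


Equivalent — the differences include min/max/abs usage differs, plus arithmetic usage differs, yet no declared input distinguishes the two.
As a probe, take a=2, b=-2, c=-6: f runs tot becomes 39; next acc becomes 33; next res becomes 1; next at i=-2:; next res becomes -43; next at i=-1:; next res becomes -87; next at i=0:; next res becomes -131; next at i=1:; next res becomes -175; next val becomes 0; next at i=1:; next val becomes 2; next at i=2:; next val becomes 6; next at i=3:; next val becomes 12; next at i=4:; next val becomes 20; next at i=5:; next val becomes 30; next final value 990; g runs tot becomes 39; next acc becomes 33; next res becomes 1; next at i=-2:; next res becomes -43; next at i=-1:; next res becomes -87; next at i=0:; next res becomes -131; next at i=1:; next res becomes -175; next val becomes 0; next at i=1:; next val becomes 2; next at i=2:; next val becomes 6; next at i=3:; next val becomes 12; next at i=4:; next val becomes 20; next at i=5:; next val becomes 30; next final value 990; both end at 990.
Across all 54 domain points the two functions coincide.
verdict: equivalent


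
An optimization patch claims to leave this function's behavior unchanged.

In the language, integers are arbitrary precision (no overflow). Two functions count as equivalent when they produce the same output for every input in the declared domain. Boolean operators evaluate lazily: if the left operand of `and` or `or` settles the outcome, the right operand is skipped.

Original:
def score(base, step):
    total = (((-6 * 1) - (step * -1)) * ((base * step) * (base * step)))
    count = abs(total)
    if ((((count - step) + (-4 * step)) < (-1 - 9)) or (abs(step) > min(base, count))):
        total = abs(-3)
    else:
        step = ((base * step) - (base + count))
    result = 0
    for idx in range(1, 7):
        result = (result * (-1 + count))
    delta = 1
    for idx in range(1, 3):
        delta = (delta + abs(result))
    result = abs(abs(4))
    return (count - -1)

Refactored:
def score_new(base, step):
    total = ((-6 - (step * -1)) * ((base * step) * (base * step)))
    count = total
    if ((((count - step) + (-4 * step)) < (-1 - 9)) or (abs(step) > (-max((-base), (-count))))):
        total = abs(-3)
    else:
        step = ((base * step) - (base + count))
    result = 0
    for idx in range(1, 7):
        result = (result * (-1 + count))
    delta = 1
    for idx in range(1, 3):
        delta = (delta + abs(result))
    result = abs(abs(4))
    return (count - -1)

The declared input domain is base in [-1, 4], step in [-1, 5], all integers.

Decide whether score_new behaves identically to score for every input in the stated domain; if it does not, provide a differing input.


Input base=-1, step=-1: 8 from score versus -6 from score_new.
verdict: not equivalent; witness: base=-1, step=-1


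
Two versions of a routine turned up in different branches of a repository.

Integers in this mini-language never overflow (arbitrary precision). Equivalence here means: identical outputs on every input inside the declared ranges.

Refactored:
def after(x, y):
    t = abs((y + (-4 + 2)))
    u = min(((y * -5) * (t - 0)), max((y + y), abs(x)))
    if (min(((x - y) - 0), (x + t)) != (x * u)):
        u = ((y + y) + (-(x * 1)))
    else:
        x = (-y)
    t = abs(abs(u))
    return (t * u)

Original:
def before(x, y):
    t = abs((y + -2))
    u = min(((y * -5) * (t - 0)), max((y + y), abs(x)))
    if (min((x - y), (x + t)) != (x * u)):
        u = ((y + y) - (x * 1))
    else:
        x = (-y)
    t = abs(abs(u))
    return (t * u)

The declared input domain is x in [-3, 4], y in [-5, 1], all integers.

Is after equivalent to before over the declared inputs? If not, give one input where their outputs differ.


Side by side, the visible changes include: arithmetic usage differs, plus constant usage differs.
As a probe, take x=-3, y=0: before runs t=2, then u=0, then (min((x - y), (x + t)) != (x * u)) is true, then u=3, then t=3, then returns 9; after runs t=2, then u=0, then (min(((x - y) - 0), (x + t)) != (x * u)) is true, then u=3, then t=3, then returns 9; both end at 9.
An exhaustive pass over the 56 declared inputs shows identical outputs.
verdict: equivalent


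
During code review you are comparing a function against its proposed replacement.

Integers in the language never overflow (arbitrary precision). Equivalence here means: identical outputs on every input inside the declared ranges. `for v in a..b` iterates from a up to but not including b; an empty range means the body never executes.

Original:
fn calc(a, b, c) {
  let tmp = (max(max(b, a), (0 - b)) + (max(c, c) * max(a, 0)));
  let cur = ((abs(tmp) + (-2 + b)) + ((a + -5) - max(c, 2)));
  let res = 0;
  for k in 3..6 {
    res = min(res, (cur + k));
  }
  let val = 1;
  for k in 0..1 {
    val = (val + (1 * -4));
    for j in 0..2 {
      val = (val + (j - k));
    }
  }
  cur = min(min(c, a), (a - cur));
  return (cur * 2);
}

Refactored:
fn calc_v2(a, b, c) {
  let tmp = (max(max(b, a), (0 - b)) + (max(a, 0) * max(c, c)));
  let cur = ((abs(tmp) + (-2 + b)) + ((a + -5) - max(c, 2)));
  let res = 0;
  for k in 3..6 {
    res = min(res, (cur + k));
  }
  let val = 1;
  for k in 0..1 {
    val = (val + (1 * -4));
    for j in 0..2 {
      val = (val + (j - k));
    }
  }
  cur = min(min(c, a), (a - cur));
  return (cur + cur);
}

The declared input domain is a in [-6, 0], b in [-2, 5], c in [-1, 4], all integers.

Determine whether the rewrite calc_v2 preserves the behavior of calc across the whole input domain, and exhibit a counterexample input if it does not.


This is a faithful refactor — arithmetic usage differs; and constant usage differs, but the computed results match everywhere.
Tracing a=-2, b=3, c=4: calc: tmp=3, then cur=-7, then res=0, then (k=3), then res=-4, then (k=4), then res=-4, then (k=5), then res=-4, then val=1, then (k=0), then val=-3, then (j=0), then val=-3, then (j=1), then val=-2, then cur=-2, then returns -4 | calc_v2: tmp=3, then cur=-7, then res=0, then (k=3), then res=-4, then (k=4), then res=-4, then (k=5), then res=-4, then val=1, then (k=0), then val=-3, then (j=0), then val=-3, then (j=1), then val=-2, then cur=-2, then returns -4 — matching result -4.
Checked all 336 inputs in the declared domain: the outputs agree on every one.
verdict: equivalent
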